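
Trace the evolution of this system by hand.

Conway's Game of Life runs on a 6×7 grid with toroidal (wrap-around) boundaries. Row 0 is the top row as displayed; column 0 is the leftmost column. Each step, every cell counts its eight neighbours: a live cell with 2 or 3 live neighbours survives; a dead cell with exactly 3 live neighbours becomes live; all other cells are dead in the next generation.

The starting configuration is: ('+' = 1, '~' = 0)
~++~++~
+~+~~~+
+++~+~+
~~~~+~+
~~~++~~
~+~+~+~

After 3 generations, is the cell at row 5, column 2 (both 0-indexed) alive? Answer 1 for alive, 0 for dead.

1

k=0  ~++~++~
+~+~~~+
+++~+~+
~~~~+~+
~~~++~~
~+~+~+~
k=1  ~~~~++~
~~~~+~~
~~+~~~~
~++~+~+
~~++~~~
~+~~~+~
k=2  ~~~~++~
~~~+++~
~++~~+~
~+~~~~~
+~~+++~
~~++~+~
k=3  ~~+~~~+
~~++~~+
~+++~+~
++~+~++
~+~+~++
~~+~~~~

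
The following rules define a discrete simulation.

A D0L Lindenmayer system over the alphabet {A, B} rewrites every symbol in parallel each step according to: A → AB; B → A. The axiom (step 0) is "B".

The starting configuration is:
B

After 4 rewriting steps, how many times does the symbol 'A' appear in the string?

step 0: B
step 1: A
step 2: AB
step 3: ABA
step 4: ABAAB

3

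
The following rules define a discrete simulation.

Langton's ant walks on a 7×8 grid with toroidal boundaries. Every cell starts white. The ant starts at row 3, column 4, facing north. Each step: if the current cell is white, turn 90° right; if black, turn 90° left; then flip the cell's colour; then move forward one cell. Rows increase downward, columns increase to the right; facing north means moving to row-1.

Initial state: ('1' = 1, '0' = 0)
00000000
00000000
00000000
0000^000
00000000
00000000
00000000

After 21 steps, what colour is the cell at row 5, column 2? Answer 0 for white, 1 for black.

t=0: 00000000
00000000
00000000
0000^000
00000000
00000000
00000000
t=1: 00000000
00000000
00000000
00001>00
00000000
00000000
00000000
t=2: 00000000
00000000
00000000
00001100
00000v00
00000000
00000000
t=3: 00000000
00000000
00000000
00001100
0000<100
00000000
00000000
t=4: 00000000
00000000
00000000
0000^100
00001100
00000000
00000000
t=5: 00000000
00000000
00000000
000<0100
00001100
00000000
00000000
t=6: 00000000
00000000
000^0000
00010100
00001100
00000000
00000000
t=7: 00000000
00000000
0001>000
00010100
00001100
00000000
00000000
t=8: 00000000
00000000
00011000
0001v100
00001100
00000000
00000000
t=9: 00000000
00000000
00011000
000<1100
00001100
00000000
00000000
t=10: 00000000
00000000
00011000
00001100
000v1100
00000000
00000000
t=11: 00000000
00000000
00011000
00001100
00<11100
00000000
00000000
t=12: 00000000
00000000
00011000
00^01100
00111100
00000000
00000000
t=13: 00000000
00000000
00011000
001>1100
00111100
00000000
00000000
t=14: 00000000
00000000
00011000
00111100
001v1100
00000000
00000000
t=15: 00000000
00000000
00011000
00111100
0010>100
00000000
00000000
t=16: 00000000
00000000
00011000
0011^100
00100100
00000000
00000000
t=17: 00000000
00000000
00011000
001<0100
00100100
00000000
00000000
t=18: 00000000
00000000
00011000
00100100
001v0100
00000000
00000000
t=19: 00000000
00000000
00011000
00100100
00<10100
00000000
00000000
t=20: 00000000
00000000
00011000
00100100
00010100
00v00000
00000000
t=21: 00000000
00000000
00011000
00100100
00010100
0<100000
00000000

1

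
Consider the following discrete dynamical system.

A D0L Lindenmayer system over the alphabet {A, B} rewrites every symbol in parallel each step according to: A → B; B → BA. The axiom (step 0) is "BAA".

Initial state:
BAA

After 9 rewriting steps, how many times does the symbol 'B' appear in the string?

[0] BAA
[1] BABB
[2] BABBABA
[3] BABBABABBAB
[4] BABBABABBABBABABBA
[5] BABBABABBABBABABBABABBABBABAB
[6] BABBABABBABBABABBABABBABBABABBABBABABBABABBABBA
[7] BABBABABBABBABABBABABBABBABABBABBABABBABABBABBABABBABABBABBABABBABBABABBABAB
[8] BABBABABBABBABABBABABBABBABABBABBABABBABABBABBABABBABABBAB…BBABABBABABBABBABABBABBABABBABABBABBABABBABABBABBABABBABBA  (len 123)
[9] BABBABABBABBABABBABABBABBABABBABBABABBABABBABBABABBABABBAB…BABBABBABABBABBABABBABABBABBABABBABBABABBABABBABBABABBABAB  (len 199)

123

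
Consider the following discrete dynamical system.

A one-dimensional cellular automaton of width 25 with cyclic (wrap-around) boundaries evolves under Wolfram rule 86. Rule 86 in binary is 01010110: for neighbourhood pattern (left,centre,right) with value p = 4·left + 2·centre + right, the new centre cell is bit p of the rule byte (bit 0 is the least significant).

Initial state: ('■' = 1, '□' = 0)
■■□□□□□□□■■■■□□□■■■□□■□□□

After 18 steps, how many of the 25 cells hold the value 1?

k=0  ■■□□□□□□□■■■■□□□■■■□□■□□□
k=1  □■■□□□□□■□□□■■□■□□■■■■■□■
k=2  □□■■□□□■■■□■□■□■■■□□□□■□■
k=3  ■■□■■□■□□■□■□■□□□■■□□■■□■
k=4  □■□□■□■■■■□■□■■□■□■■■□■□□
k=5  ■■■■■□□□□■□■□□■□■□□□■□■■□
k=6  □□□□■■□□■■□■■■■□■■□■■□□■□
k=7  □□□■□■■■□■□□□□■□□■□□■■■■■
k=8  ■□■■□□□■□■■□□■■■■■■■□□□□■
k=9  ■□□■■□■■□□■■■□□□□□□■■□□■□
k=10  ■■■□■□□■■■□□■■□□□□■□■■■■□
k=11  □□■□■■■□□■■■□■■□□■■□□□□■□
k=12  □■■□□□■■■□□■□□■■■□■■□□■■■
k=13  □□■■□■□□■■■■■■□□■□□■■■□□■
k=14  ■■□■□■■■□□□□□■■■■■■□□■■■■
k=15  □■□■□□□■■□□□■□□□□□■■■□□□□
k=16  ■■□■■□■□■■□■■■□□□■□□■■□□□
k=17  □■□□■□■□□■□□□■■□■■■■□■■□■
k=18  □■■■■□■■■■■□■□■□□□□■□□■□■

14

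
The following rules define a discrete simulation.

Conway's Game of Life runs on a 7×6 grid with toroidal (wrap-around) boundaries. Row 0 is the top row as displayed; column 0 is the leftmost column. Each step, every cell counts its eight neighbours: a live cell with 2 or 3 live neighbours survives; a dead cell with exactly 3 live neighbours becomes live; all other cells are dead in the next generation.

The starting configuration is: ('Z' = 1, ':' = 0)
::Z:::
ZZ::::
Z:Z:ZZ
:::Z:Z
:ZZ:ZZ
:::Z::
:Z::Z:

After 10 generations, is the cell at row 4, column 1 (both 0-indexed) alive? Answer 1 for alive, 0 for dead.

0) ::Z:::
ZZ::::
Z:Z:ZZ
:::Z:Z
:ZZ:ZZ
:::Z::
:Z::Z:
1) Z:Z:::
Z:ZZ::
::ZZZ:
::::::
Z:Z::Z
ZZ:Z:Z
::ZZ::
2) ::::::
::::ZZ
:ZZ:Z:
:ZZ:ZZ
::Z:ZZ
:::Z:Z
:::ZZZ
3) :::Z::
:::ZZZ
:ZZ:::
::::::
:ZZ:::
Z:Z:::
:::Z:Z
4) ::ZZ:Z
:::ZZ:
::ZZZ:
::::::
:ZZ:::
Z:ZZ::
::ZZZ:
5) :::::Z
:::::Z
::Z:Z:
:Z::::
:ZZZ::
::::Z:
:::::Z
6) Z:::ZZ
::::ZZ
::::::
:Z::::
:ZZZ::
::ZZZ:
::::ZZ
7) Z::Z::
Z:::Z:
::::::
:Z::::
:Z::Z:
:Z:::Z
Z:::::
8) ZZ::::
:::::Z
::::::
::::::
:ZZ:::
:Z:::Z
ZZ:::Z
9) :Z::::
Z:::::
::::::
::::::
ZZZ:::
:::::Z
::Z::Z
10) ZZ::::
::::::
::::::
:Z::::
ZZ::::
::Z::Z
Z:::::

1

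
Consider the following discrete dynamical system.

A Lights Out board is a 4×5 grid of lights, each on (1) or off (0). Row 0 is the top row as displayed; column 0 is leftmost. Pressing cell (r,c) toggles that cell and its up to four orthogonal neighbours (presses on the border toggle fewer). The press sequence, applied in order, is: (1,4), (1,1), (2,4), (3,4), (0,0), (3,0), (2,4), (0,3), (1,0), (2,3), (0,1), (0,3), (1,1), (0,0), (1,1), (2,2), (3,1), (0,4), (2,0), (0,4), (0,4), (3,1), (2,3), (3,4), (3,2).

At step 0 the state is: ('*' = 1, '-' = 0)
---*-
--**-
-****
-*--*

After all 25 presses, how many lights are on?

9

[0] ---*-
--**-
-****
-*--*
[1] ---**
--*-*
-***-
-*--*
[2] -*-**
**--*
--**-
-*--*
[3] -*-**
**---
--*-*
-*---
[4] -*-**
**---
--*--
-*-**
[5] *--**
-*---
--*--
-*-**
[6] *--**
-*---
*-*--
*--**
[7] *--**
-*--*
*-***
*--*-
[8] *-*--
-*-**
*-***
*--*-
[9] --*--
*--**
--***
*--*-
[10] --*--
*---*
-----
*----
[11] **---
**--*
-----
*----
[12] *****
**-**
-----
*----
[13] *-***
--***
-*---
*----
[14] -****
*-***
-*---
*----
[15] --***
-*-**
-----
*----
[16] --***
-****
-***-
*-*--
[17] --***
-****
--**-
-*---
[18] --*--
-***-
--**-
-*---
[19] --*--
****-
****-
**---
[20] --***
*****
****-
**---
[21] --*--
****-
****-
**---
[22] --*--
****-
*-**-
--*--
[23] --*--
***--
*---*
--**-
[24] --*--
***--
*----
--*-*
[25] --*--
***--
*-*--
-*-**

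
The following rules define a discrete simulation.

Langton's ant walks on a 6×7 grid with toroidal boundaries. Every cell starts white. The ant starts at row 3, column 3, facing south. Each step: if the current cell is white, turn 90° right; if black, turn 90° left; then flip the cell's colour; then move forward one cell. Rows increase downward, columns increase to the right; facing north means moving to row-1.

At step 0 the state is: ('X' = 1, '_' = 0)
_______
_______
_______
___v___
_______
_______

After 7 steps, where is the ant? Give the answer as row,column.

t=0: _______
_______
_______
___v___
_______
_______
t=1: _______
_______
_______
__<X___
_______
_______
t=2: _______
_______
__^____
__XX___
_______
_______
t=3: _______
_______
__X>___
__XX___
_______
_______
t=4: _______
_______
__XX___
__Xv___
_______
_______
t=5: _______
_______
__XX___
__X_>__
_______
_______
t=6: _______
_______
__XX___
__X_X__
____v__
_______
t=7: _______
_______
__XX___
__X_X__
___<X__
_______

4,3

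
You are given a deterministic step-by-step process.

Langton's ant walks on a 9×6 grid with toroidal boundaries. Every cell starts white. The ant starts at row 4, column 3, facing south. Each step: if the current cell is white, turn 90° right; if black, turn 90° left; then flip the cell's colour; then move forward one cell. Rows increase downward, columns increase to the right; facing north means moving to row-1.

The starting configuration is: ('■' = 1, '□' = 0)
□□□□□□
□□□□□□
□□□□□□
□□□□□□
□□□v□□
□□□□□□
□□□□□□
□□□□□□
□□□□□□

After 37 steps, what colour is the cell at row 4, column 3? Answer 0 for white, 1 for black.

k=0  □□□□□□
□□□□□□
□□□□□□
□□□□□□
□□□v□□
□□□□□□
□□□□□□
□□□□□□
□□□□□□
k=1  □□□□□□
□□□□□□
□□□□□□
□□□□□□
□□<■□□
□□□□□□
□□□□□□
□□□□□□
□□□□□□
k=2  □□□□□□
□□□□□□
□□□□□□
□□^□□□
□□■■□□
□□□□□□
□□□□□□
□□□□□□
□□□□□□
k=3  □□□□□□
□□□□□□
□□□□□□
□□■>□□
□□■■□□
□□□□□□
□□□□□□
□□□□□□
□□□□□□
k=4  □□□□□□
□□□□□□
□□□□□□
□□■■□□
□□■v□□
□□□□□□
□□□□□□
□□□□□□
□□□□□□
k=5  □□□□□□
□□□□□□
□□□□□□
□□■■□□
□□■□>□
□□□□□□
□□□□□□
□□□□□□
□□□□□□
k=6  □□□□□□
□□□□□□
□□□□□□
□□■■□□
□□■□■□
□□□□v□
□□□□□□
□□□□□□
□□□□□□
k=7  □□□□□□
□□□□□□
□□□□□□
□□■■□□
□□■□■□
□□□<■□
□□□□□□
□□□□□□
□□□□□□
k=8  □□□□□□
□□□□□□
□□□□□□
□□■■□□
□□■^■□
□□□■■□
□□□□□□
□□□□□□
□□□□□□
k=9  □□□□□□
□□□□□□
□□□□□□
□□■■□□
□□■■>□
□□□■■□
□□□□□□
□□□□□□
□□□□□□
k=10  □□□□□□
□□□□□□
□□□□□□
□□■■^□
□□■■□□
□□□■■□
□□□□□□
□□□□□□
□□□□□□
k=11  □□□□□□
□□□□□□
□□□□□□
□□■■■>
□□■■□□
□□□■■□
□□□□□□
□□□□□□
□□□□□□
k=12  □□□□□□
□□□□□□
□□□□□□
□□■■■■
□□■■□v
□□□■■□
□□□□□□
□□□□□□
□□□□□□
k=13  □□□□□□
□□□□□□
□□□□□□
□□■■■■
□□■■<■
□□□■■□
□□□□□□
□□□□□□
□□□□□□
k=14  □□□□□□
□□□□□□
□□□□□□
□□■■^■
□□■■■■
□□□■■□
□□□□□□
□□□□□□
□□□□□□
k=15  □□□□□□
□□□□□□
□□□□□□
□□■<□■
□□■■■■
□□□■■□
□□□□□□
□□□□□□
□□□□□□
k=16  □□□□□□
□□□□□□
□□□□□□
□□■□□■
□□■v■■
□□□■■□
□□□□□□
□□□□□□
□□□□□□
k=17  □□□□□□
□□□□□□
□□□□□□
□□■□□■
□□■□>■
□□□■■□
□□□□□□
□□□□□□
□□□□□□
k=18  □□□□□□
□□□□□□
□□□□□□
□□■□^■
□□■□□■
□□□■■□
□□□□□□
□□□□□□
□□□□□□
k=19  □□□□□□
□□□□□□
□□□□□□
□□■□■>
□□■□□■
□□□■■□
□□□□□□
□□□□□□
□□□□□□
k=20  □□□□□□
□□□□□□
□□□□□^
□□■□■□
□□■□□■
□□□■■□
□□□□□□
□□□□□□
□□□□□□
k=21  □□□□□□
□□□□□□
>□□□□■
□□■□■□
□□■□□■
□□□■■□
□□□□□□
□□□□□□
□□□□□□
k=22  □□□□□□
□□□□□□
■□□□□■
v□■□■□
□□■□□■
□□□■■□
□□□□□□
□□□□□□
□□□□□□
k=23  □□□□□□
□□□□□□
■□□□□■
■□■□■<
□□■□□■
□□□■■□
□□□□□□
□□□□□□
□□□□□□
k=24  □□□□□□
□□□□□□
■□□□□^
■□■□■■
□□■□□■
□□□■■□
□□□□□□
□□□□□□
□□□□□□
k=25  □□□□□□
□□□□□□
■□□□<□
■□■□■■
□□■□□■
□□□■■□
□□□□□□
□□□□□□
□□□□□□
k=26  □□□□□□
□□□□^□
■□□□■□
■□■□■■
□□■□□■
□□□■■□
□□□□□□
□□□□□□
□□□□□□
k=27  □□□□□□
□□□□■>
■□□□■□
■□■□■■
□□■□□■
□□□■■□
□□□□□□
□□□□□□
□□□□□□
k=28  □□□□□□
□□□□■■
■□□□■v
■□■□■■
□□■□□■
□□□■■□
□□□□□□
□□□□□□
□□□□□□
k=29  □□□□□□
□□□□■■
■□□□<■
■□■□■■
□□■□□■
□□□■■□
□□□□□□
□□□□□□
□□□□□□
k=30  □□□□□□
□□□□■■
■□□□□■
■□■□v■
□□■□□■
□□□■■□
□□□□□□
□□□□□□
□□□□□□
k=31  □□□□□□
□□□□■■
■□□□□■
■□■□□>
□□■□□■
□□□■■□
□□□□□□
□□□□□□
□□□□□□
k=32  □□□□□□
□□□□■■
■□□□□^
■□■□□□
□□■□□■
□□□■■□
□□□□□□
□□□□□□
□□□□□□
k=33  □□□□□□
□□□□■■
■□□□<□
■□■□□□
□□■□□■
□□□■■□
□□□□□□
□□□□□□
□□□□□□
k=34  □□□□□□
□□□□^■
■□□□■□
■□■□□□
□□■□□■
□□□■■□
□□□□□□
□□□□□□
□□□□□□
k=35  □□□□□□
□□□<□■
■□□□■□
■□■□□□
□□■□□■
□□□■■□
□□□□□□
□□□□□□
□□□□□□
k=36  □□□^□□
□□□■□■
■□□□■□
■□■□□□
□□■□□■
□□□■■□
□□□□□□
□□□□□□
□□□□□□
k=37  □□□■>□
□□□■□■
■□□□■□
■□■□□□
□□■□□■
□□□■■□
□□□□□□
□□□□□□
□□□□□□

0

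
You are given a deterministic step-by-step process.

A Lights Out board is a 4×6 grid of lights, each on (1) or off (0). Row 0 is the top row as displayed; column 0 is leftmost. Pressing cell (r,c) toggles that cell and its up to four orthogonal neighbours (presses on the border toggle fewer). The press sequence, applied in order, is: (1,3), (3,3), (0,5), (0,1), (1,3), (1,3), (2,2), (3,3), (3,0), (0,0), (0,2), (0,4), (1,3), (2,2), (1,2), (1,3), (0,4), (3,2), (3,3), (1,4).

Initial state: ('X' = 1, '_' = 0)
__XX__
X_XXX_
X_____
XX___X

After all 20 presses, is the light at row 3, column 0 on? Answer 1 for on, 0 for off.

0

k=0  __XX__
X_XXX_
X_____
XX___X
k=1  __X___
X_____
X__X__
XX___X
k=2  __X___
X_____
X_____
XXXXXX
k=3  __X_XX
X____X
X_____
XXXXXX
k=4  XX__XX
XX___X
X_____
XXXXXX
k=5  XX_XXX
XXXXXX
X__X__
XXXXXX
k=6  XX__XX
XX___X
X_____
XXXXXX
k=7  XX__XX
XXX__X
XXXX__
XX_XXX
k=8  XX__XX
XXX__X
XXX___
XXX__X
k=9  XX__XX
XXX__X
_XX___
__X__X
k=10  ____XX
_XX__X
_XX___
__X__X
k=11  _XXXXX
_X___X
_XX___
__X__X
k=12  _XX___
_X__XX
_XX___
__X__X
k=13  _XXX__
_XXX_X
_XXX__
__X__X
k=14  _XXX__
_X_X_X
______
_____X
k=15  _X_X__
__X__X
__X___
_____X
k=16  _X____
___XXX
__XX__
_____X
k=17  _X_XXX
___X_X
__XX__
_____X
k=18  _X_XXX
___X_X
___X__
_XXX_X
k=19  _X_XXX
___X_X
______
_X__XX
k=20  _X_X_X
____X_
____X_
_X__XX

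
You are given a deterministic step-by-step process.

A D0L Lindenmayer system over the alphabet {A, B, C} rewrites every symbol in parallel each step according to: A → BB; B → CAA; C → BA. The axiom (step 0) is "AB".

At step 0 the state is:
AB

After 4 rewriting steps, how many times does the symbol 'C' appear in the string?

t=0: AB
t=1: BBCAA
t=2: CAACAABABBBB
t=3: BABBBBBABBBBCAABBCAACAACAACAA
t=4: CAABBCAACAACAACAACAABBCAACAACAACAABABBBBCAACAABABBBBBABBBBBABBBBBABBBB

12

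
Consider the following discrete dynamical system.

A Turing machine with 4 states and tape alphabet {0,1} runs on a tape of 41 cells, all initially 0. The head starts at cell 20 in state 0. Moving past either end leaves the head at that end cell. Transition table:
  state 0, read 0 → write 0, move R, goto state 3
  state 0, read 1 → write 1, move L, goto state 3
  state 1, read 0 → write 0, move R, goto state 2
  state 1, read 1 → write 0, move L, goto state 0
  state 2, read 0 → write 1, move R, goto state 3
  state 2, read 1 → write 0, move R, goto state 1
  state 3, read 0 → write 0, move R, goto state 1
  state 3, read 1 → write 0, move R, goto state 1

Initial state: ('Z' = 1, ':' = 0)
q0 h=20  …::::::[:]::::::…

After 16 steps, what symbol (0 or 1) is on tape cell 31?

0

step 0: q0 h=20  …::::::[:]::::::…
step 1: q3 h=21  …::::::[:]::::::…
step 2: q1 h=22  …::::::[:]::::::…
step 3: q2 h=23  …::::::[:]::::::…
step 4: q3 h=24  …:::::Z[:]::::::…
step 5: q1 h=25  …::::Z:[:]::::::…
step 6: q2 h=26  …:::Z::[:]::::::…
step 7: q3 h=27  …::Z::Z[:]::::::…
step 8: q1 h=28  …:Z::Z:[:]::::::…
step 9: q2 h=29  …Z::Z::[:]::::::…
step 10: q3 h=30  …::Z::Z[:]::::::…
step 11: q1 h=31  …:Z::Z:[:]::::::…
step 12: q2 h=32  …Z::Z::[:]::::::…
step 13: q3 h=33  …::Z::Z[:]::::::…
step 14: q1 h=34  …:Z::Z:[:]::::::|
step 15: q2 h=35  …Z::Z::[:]:::::|
step 16: q3 h=36  …::Z::Z[:]::::|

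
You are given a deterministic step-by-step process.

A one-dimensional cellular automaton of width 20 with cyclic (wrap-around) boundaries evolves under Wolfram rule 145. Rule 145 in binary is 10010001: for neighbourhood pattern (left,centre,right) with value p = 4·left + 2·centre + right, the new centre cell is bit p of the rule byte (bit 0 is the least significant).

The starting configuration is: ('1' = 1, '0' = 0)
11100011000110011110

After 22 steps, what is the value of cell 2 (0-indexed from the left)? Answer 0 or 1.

k=0  11100011000110011110
k=1  01011000110001001100
k=2  00000110001100100011
k=3  11110001100010011000
k=4  01101100011001000110
k=5  00000011000100110001
k=6  11111000110010001100
k=7  01110110001001100010
k=8  00100001100100011001
k=9  10011100010011000100
k=10  01001011001000110010
k=11  00100000100110001001
k=12  10011110010001100100
k=13  01001101001100010010
k=14  00100000100011001001
k=15  10011110011000100100
k=16  01001101000110010010
k=17  00100000110001001001
k=18  10011110001100100100
k=19  01001101100010010010
k=20  00100000011001001001
k=21  10011111000100100100
k=22  01001110110010010010

0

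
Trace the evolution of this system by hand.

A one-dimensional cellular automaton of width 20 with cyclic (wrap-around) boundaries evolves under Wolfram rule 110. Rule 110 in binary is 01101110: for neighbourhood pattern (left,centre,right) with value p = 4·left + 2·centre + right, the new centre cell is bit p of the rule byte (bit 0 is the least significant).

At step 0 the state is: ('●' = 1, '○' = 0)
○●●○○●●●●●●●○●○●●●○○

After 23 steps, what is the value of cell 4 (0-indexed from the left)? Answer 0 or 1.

0) ○●●○○●●●●●●●○●○●●●○○
1) ●●●○●●○○○○○●●●●●○●○○
2) ●○●●●●○○○○●●○○○●●●○●
3) ●●●○○●○○○●●●○○●●○●●●
4) ○○●○●●○○●●○●○●●●●●○○
5) ○●●●●●○●●●●●●●○○○●○○
6) ●●○○○●●●○○○○○●○○●●○○
7) ●●○○●●○●○○○○●●○●●●○●
8) ○●○●●●●●○○○●●●●●○●●●
9) ●●●●○○○●○○●●○○○●●●○●
10) ○○○●○○●●○●●●○○●●○●●●
11) ○○●●○●●●●●○●○●●●●●○●
12) ○●●●●●○○○●●●●●○○○●●●
13) ●●○○○●○○●●○○○●○○●●○●
14) ○●○○●●○●●●○○●●○●●●●●
15) ●●○●●●●●○●○●●●●●○○○●
16) ○●●●○○○●●●●●○○○●○○●●
17) ●●○●○○●●○○○●○○●●○●●●
18) ○●●●○●●●○○●●○●●●●●○○
19) ●●○●●●○●○●●●●●○○○●○○
20) ●●●●○●●●●●○○○●○○●●○●
21) ○○○●●●○○○●○○●●○●●●●●
22) ○○●●○●○○●●○●●●●●○○○●
23) ○●●●●●○●●●●●○○○●○○●●

1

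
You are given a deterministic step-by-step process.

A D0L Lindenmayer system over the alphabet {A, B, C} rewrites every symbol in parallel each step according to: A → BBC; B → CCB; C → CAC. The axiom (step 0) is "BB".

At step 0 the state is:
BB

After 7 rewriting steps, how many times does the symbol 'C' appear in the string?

2624

k=0  BB
k=1  CCBCCB
k=2  CACCACCCBCACCACCCB
k=3  CACBBCCACCACBBCCACCACCACCCBCACBBCCACCACBBCCACCACCACCCB
k=4  CACBBCCACCCBCCBCACCACBBCCACCACBBCCACCCBCCBCACCACBBCCACCACB…CCACCACBBCCACCCBCCBCACCACBBCCACCACBBCCACCACBBCCACCACCACCCB  (len 162)
k=5  CACBBCCACCCBCCBCACCACBBCCACCACCACCCBCACCACCCBCACBBCCACCACB…CCACCACBBCCACCCBCCBCACCACBBCCACCACBBCCACCACBBCCACCACCACCCB  (len 486)
k=6  CACBBCCACCCBCCBCACCACBBCCACCACCACCCBCACCACCCBCACBBCCACCACB…CCACCACBBCCACCCBCCBCACCACBBCCACCACBBCCACCACBBCCACCACCACCCB  (len 1458)
k=7  CACBBCCACCCBCCBCACCACBBCCACCACCACCCBCACCACCCBCACBBCCACCACB…CCACCACBBCCACCCBCCBCACCACBBCCACCACBBCCACCACBBCCACCACCACCCB  (len 4374)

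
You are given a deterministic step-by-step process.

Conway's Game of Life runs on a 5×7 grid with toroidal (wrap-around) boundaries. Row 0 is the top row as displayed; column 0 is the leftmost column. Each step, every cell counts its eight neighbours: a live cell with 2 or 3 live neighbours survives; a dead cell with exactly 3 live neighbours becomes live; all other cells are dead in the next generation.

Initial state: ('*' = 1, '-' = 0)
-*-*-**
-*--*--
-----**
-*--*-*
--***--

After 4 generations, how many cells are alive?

step 0: -*-*-**
-*--*--
-----**
-*--*-*
--***--
step 1: **---*-
--*-*--
----*-*
*-*-*-*
-*----*
step 2: ***--**
**-**-*
**--*-*
-*-*--*
--*----
step 3: ----**-
---**--
----*--
-*-*-**
---*-*-
step 4: -----*-
---*---
--*----
--**-**
--**---

9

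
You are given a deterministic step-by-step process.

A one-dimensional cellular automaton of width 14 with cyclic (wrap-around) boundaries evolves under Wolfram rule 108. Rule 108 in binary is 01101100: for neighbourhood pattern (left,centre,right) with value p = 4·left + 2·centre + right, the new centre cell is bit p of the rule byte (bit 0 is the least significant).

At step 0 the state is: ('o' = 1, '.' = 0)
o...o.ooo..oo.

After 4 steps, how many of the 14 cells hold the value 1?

[0] o...o.ooo..oo.
[1] o...ooo.o..ooo
[2] o...o.ooo..o..
[3] o...ooo.o..o..
[4] o...o.ooo..o..

6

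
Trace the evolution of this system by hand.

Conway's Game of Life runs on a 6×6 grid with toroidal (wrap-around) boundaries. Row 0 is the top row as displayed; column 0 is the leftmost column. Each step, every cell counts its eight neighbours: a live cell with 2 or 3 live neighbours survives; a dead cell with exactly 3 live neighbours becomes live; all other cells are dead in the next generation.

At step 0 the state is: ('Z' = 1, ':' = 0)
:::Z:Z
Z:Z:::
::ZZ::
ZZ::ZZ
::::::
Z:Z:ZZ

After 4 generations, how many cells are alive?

6

step 0: :::Z:Z
Z:Z:::
::ZZ::
ZZ::ZZ
::::::
Z:Z:ZZ
step 1: ::ZZ::
:ZZ:Z:
::ZZZ:
ZZZZZZ
:::Z::
Z::ZZZ
step 2: Z:::::
:Z::Z:
::::::
ZZ:::Z
::::::
:::::Z
step 3: Z::::Z
::::::
:Z:::Z
Z:::::
:::::Z
::::::
step 4: ::::::
:::::Z
Z:::::
Z::::Z
::::::
Z::::Z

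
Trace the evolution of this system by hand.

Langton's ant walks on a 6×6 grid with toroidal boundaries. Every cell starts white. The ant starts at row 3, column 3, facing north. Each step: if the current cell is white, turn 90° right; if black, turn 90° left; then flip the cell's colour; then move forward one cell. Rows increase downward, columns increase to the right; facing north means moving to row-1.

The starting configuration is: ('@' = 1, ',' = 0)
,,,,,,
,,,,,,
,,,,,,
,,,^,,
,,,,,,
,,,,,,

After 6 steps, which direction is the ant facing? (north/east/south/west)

gen 0: ,,,,,,
,,,,,,
,,,,,,
,,,^,,
,,,,,,
,,,,,,
gen 1: ,,,,,,
,,,,,,
,,,,,,
,,,@>,
,,,,,,
,,,,,,
gen 2: ,,,,,,
,,,,,,
,,,,,,
,,,@@,
,,,,v,
,,,,,,
gen 3: ,,,,,,
,,,,,,
,,,,,,
,,,@@,
,,,<@,
,,,,,,
gen 4: ,,,,,,
,,,,,,
,,,,,,
,,,^@,
,,,@@,
,,,,,,
gen 5: ,,,,,,
,,,,,,
,,,,,,
,,<,@,
,,,@@,
,,,,,,
gen 6: ,,,,,,
,,,,,,
,,^,,,
,,@,@,
,,,@@,
,,,,,,

north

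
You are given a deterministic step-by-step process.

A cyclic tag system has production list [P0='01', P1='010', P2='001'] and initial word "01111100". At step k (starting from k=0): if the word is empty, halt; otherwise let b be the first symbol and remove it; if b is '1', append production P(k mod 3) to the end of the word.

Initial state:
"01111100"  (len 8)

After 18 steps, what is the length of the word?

[0] "01111100"  (len 8)
[1] "1111100"  (len 7)
[2] "111100010"  (len 9)
[3] "11100010001"  (len 11)
[4] "110001000101"  (len 12)
[5] "10001000101010"  (len 14)
[6] "0001000101010001"  (len 16)
[7] "001000101010001"  (len 15)
[8] "01000101010001"  (len 14)
[9] "1000101010001"  (len 13)
[10] "00010101000101"  (len 14)
[11] "0010101000101"  (len 13)
[12] "010101000101"  (len 12)
[13] "10101000101"  (len 11)
[14] "0101000101010"  (len 13)
[15] "101000101010"  (len 12)
[16] "0100010101001"  (len 13)
[17] "100010101001"  (len 12)
[18] "00010101001001"  (len 14)

14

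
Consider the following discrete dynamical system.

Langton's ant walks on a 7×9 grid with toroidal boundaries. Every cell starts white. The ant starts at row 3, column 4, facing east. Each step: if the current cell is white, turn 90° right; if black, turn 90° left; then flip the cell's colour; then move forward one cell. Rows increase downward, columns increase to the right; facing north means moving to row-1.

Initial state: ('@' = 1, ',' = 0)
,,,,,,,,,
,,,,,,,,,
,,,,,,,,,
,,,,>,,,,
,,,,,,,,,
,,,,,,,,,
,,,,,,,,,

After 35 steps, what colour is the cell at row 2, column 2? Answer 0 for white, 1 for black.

step 0: ,,,,,,,,,
,,,,,,,,,
,,,,,,,,,
,,,,>,,,,
,,,,,,,,,
,,,,,,,,,
,,,,,,,,,
step 1: ,,,,,,,,,
,,,,,,,,,
,,,,,,,,,
,,,,@,,,,
,,,,v,,,,
,,,,,,,,,
,,,,,,,,,
step 2: ,,,,,,,,,
,,,,,,,,,
,,,,,,,,,
,,,,@,,,,
,,,<@,,,,
,,,,,,,,,
,,,,,,,,,
step 3: ,,,,,,,,,
,,,,,,,,,
,,,,,,,,,
,,,^@,,,,
,,,@@,,,,
,,,,,,,,,
,,,,,,,,,
step 4: ,,,,,,,,,
,,,,,,,,,
,,,,,,,,,
,,,@>,,,,
,,,@@,,,,
,,,,,,,,,
,,,,,,,,,
step 5: ,,,,,,,,,
,,,,,,,,,
,,,,^,,,,
,,,@,,,,,
,,,@@,,,,
,,,,,,,,,
,,,,,,,,,
step 6: ,,,,,,,,,
,,,,,,,,,
,,,,@>,,,
,,,@,,,,,
,,,@@,,,,
,,,,,,,,,
,,,,,,,,,
step 7: ,,,,,,,,,
,,,,,,,,,
,,,,@@,,,
,,,@,v,,,
,,,@@,,,,
,,,,,,,,,
,,,,,,,,,
step 8: ,,,,,,,,,
,,,,,,,,,
,,,,@@,,,
,,,@<@,,,
,,,@@,,,,
,,,,,,,,,
,,,,,,,,,
step 9: ,,,,,,,,,
,,,,,,,,,
,,,,^@,,,
,,,@@@,,,
,,,@@,,,,
,,,,,,,,,
,,,,,,,,,
step 10: ,,,,,,,,,
,,,,,,,,,
,,,<,@,,,
,,,@@@,,,
,,,@@,,,,
,,,,,,,,,
,,,,,,,,,
step 11: ,,,,,,,,,
,,,^,,,,,
,,,@,@,,,
,,,@@@,,,
,,,@@,,,,
,,,,,,,,,
,,,,,,,,,
step 12: ,,,,,,,,,
,,,@>,,,,
,,,@,@,,,
,,,@@@,,,
,,,@@,,,,
,,,,,,,,,
,,,,,,,,,
step 13: ,,,,,,,,,
,,,@@,,,,
,,,@v@,,,
,,,@@@,,,
,,,@@,,,,
,,,,,,,,,
,,,,,,,,,
step 14: ,,,,,,,,,
,,,@@,,,,
,,,<@@,,,
,,,@@@,,,
,,,@@,,,,
,,,,,,,,,
,,,,,,,,,
step 15: ,,,,,,,,,
,,,@@,,,,
,,,,@@,,,
,,,v@@,,,
,,,@@,,,,
,,,,,,,,,
,,,,,,,,,
step 16: ,,,,,,,,,
,,,@@,,,,
,,,,@@,,,
,,,,>@,,,
,,,@@,,,,
,,,,,,,,,
,,,,,,,,,
step 17: ,,,,,,,,,
,,,@@,,,,
,,,,^@,,,
,,,,,@,,,
,,,@@,,,,
,,,,,,,,,
,,,,,,,,,
step 18: ,,,,,,,,,
,,,@@,,,,
,,,<,@,,,
,,,,,@,,,
,,,@@,,,,
,,,,,,,,,
,,,,,,,,,
step 19: ,,,,,,,,,
,,,^@,,,,
,,,@,@,,,
,,,,,@,,,
,,,@@,,,,
,,,,,,,,,
,,,,,,,,,
step 20: ,,,,,,,,,
,,<,@,,,,
,,,@,@,,,
,,,,,@,,,
,,,@@,,,,
,,,,,,,,,
,,,,,,,,,
step 21: ,,^,,,,,,
,,@,@,,,,
,,,@,@,,,
,,,,,@,,,
,,,@@,,,,
,,,,,,,,,
,,,,,,,,,
step 22: ,,@>,,,,,
,,@,@,,,,
,,,@,@,,,
,,,,,@,,,
,,,@@,,,,
,,,,,,,,,
,,,,,,,,,
step 23: ,,@@,,,,,
,,@v@,,,,
,,,@,@,,,
,,,,,@,,,
,,,@@,,,,
,,,,,,,,,
,,,,,,,,,
step 24: ,,@@,,,,,
,,<@@,,,,
,,,@,@,,,
,,,,,@,,,
,,,@@,,,,
,,,,,,,,,
,,,,,,,,,
step 25: ,,@@,,,,,
,,,@@,,,,
,,v@,@,,,
,,,,,@,,,
,,,@@,,,,
,,,,,,,,,
,,,,,,,,,
step 26: ,,@@,,,,,
,,,@@,,,,
,<@@,@,,,
,,,,,@,,,
,,,@@,,,,
,,,,,,,,,
,,,,,,,,,
step 27: ,,@@,,,,,
,^,@@,,,,
,@@@,@,,,
,,,,,@,,,
,,,@@,,,,
,,,,,,,,,
,,,,,,,,,
step 28: ,,@@,,,,,
,@>@@,,,,
,@@@,@,,,
,,,,,@,,,
,,,@@,,,,
,,,,,,,,,
,,,,,,,,,
step 29: ,,@@,,,,,
,@@@@,,,,
,@v@,@,,,
,,,,,@,,,
,,,@@,,,,
,,,,,,,,,
,,,,,,,,,
step 30: ,,@@,,,,,
,@@@@,,,,
,@,>,@,,,
,,,,,@,,,
,,,@@,,,,
,,,,,,,,,
,,,,,,,,,
step 31: ,,@@,,,,,
,@@^@,,,,
,@,,,@,,,
,,,,,@,,,
,,,@@,,,,
,,,,,,,,,
,,,,,,,,,
step 32: ,,@@,,,,,
,@<,@,,,,
,@,,,@,,,
,,,,,@,,,
,,,@@,,,,
,,,,,,,,,
,,,,,,,,,
step 33: ,,@@,,,,,
,@,,@,,,,
,@v,,@,,,
,,,,,@,,,
,,,@@,,,,
,,,,,,,,,
,,,,,,,,,
step 34: ,,@@,,,,,
,@,,@,,,,
,<@,,@,,,
,,,,,@,,,
,,,@@,,,,
,,,,,,,,,
,,,,,,,,,
step 35: ,,@@,,,,,
,@,,@,,,,
,,@,,@,,,
,v,,,@,,,
,,,@@,,,,
,,,,,,,,,
,,,,,,,,,

1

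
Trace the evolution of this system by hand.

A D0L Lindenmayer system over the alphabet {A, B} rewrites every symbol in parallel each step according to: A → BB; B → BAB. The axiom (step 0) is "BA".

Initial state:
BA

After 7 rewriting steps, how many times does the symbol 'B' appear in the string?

gen 0: BA
gen 1: BABBB
gen 2: BABBBBABBABBAB
gen 3: BABBBBABBABBABBABBBBABBABBBBABBABBBBAB
gen 4: BABBBBABBABBABBABBBBABBABBBBABBABBBBABBABBBBABBABBABBABBBBABBABBBBABBABBABBABBBBABBABBBBABBABBABBABBBBAB
gen 5: BABBBBABBABBABBABBBBABBABBBBABBABBBBABBABBBBABBABBABBABBBB…BBBBABBABBABBABBBBABBABBBBABBABBBBABBABBBBABBABBABBABBBBAB  (len 284)
gen 6: BABBBBABBABBABBABBBBABBABBBBABBABBBBABBABBBBABBABBABBABBBB…BBBBABBABBABBABBBBABBABBBBABBABBBBABBABBBBABBABBABBABBBBAB  (len 776)
gen 7: BABBBBABBABBABBABBBBABBABBBBABBABBBBABBABBBBABBABBABBABBBB…BBBBABBABBABBABBBBABBABBBBABBABBBBABBABBBBABBABBABBABBBBAB  (len 2120)

1552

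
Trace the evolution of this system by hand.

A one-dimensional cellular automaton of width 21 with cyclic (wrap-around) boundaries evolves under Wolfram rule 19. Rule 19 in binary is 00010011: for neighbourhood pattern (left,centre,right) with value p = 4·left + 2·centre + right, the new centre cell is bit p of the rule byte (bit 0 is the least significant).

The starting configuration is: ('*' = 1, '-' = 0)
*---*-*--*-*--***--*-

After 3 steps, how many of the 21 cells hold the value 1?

9

t=0: *---*-*--*-*--***--*-
t=1: -***---**---**---**--
t=2: *---***--***--***--**
t=3: -***---**---**---**--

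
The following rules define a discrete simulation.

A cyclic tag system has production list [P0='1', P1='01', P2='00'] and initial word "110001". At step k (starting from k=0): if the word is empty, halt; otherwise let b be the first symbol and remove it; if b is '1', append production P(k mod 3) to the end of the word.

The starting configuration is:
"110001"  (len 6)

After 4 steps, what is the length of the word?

[0] "110001"  (len 6)
[1] "100011"  (len 6)
[2] "0001101"  (len 7)
[3] "001101"  (len 6)
[4] "01101"  (len 5)

5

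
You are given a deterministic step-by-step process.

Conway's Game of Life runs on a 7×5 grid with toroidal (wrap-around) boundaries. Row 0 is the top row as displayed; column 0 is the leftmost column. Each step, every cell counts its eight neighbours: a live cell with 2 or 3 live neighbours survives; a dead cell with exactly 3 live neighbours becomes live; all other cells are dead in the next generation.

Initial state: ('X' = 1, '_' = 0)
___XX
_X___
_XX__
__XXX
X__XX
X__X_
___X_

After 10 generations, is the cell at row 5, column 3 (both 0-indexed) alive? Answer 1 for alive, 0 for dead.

[0] ___XX
_X___
_XX__
__XXX
X__XX
X__X_
___X_
[1] __XXX
XX_X_
XX___
_____
XX___
X_XX_
__XX_
[2] X____
___X_
XXX_X
_____
XXX_X
X__X_
_____
[3] _____
__XX_
XXXXX
_____
XXXXX
X_XX_
____X
[4] ___X_
X____
XX__X
_____
X____
_____
___XX
[5] ___X_
XX___
XX__X
_X__X
_____
____X
___XX
[6] X_XX_
_XX__
__X_X
_X__X
X____
___XX
___XX
[7] X____
X___X
__X__
_X_XX
X__X_
X__X_
X____
[8] XX___
XX__X
_XX__
XX_XX
XX_X_
XX___
XX___
[9] __X__
____X
_____
___X_
___X_
_____
__X_X
[10] _____
_____
_____
_____
_____
___X_
___X_

1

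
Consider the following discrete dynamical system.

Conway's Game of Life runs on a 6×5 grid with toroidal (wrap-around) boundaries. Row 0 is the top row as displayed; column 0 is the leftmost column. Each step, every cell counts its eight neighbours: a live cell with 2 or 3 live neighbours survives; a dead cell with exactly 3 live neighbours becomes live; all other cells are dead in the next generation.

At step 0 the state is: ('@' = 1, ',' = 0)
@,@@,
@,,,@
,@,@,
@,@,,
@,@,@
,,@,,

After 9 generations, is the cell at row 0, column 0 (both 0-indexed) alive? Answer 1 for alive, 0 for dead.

step 0: @,@@,
@,,,@
,@,@,
@,@,,
@,@,@
,,@,,
step 1: @,@@,
@,,,,
,@@@,
@,@,,
@,@,@
@,@,,
step 2: @,@@,
@,,,,
@,@@@
@,,,,
@,@,@
@,@,,
step 3: @,@@,
@,,,,
@,,@,
,,@,,
@,,@@
@,@,,
step 4: @,@@,
@,@@,
,@,,@
@@@,,
@,@@@
@,@,,
step 5: @,,,,
@,,,,
,,,,@
,,,,,
,,,,,
@,,,,
step 6: @@,,@
@,,,@
,,,,,
,,,,,
,,,,,
,,,,,
step 7: ,@,,@
,@,,@
,,,,,
,,,,,
,,,,,
@,,,,
step 8: ,@,,@
,,,,,
,,,,,
,,,,,
,,,,,
@,,,,
step 9: @,,,,
,,,,,
,,,,,
,,,,,
,,,,,
@,,,,

1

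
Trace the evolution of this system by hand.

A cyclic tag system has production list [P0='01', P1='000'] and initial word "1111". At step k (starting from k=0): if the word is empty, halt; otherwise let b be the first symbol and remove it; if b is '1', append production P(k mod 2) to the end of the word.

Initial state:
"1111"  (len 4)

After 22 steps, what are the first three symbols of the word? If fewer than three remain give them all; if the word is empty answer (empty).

1

step 0: "1111"  (len 4)
step 1: "11101"  (len 5)
step 2: "1101000"  (len 7)
step 3: "10100001"  (len 8)
step 4: "0100001000"  (len 10)
step 5: "100001000"  (len 9)
step 6: "00001000000"  (len 11)
step 7: "0001000000"  (len 10)
step 8: "001000000"  (len 9)
step 9: "01000000"  (len 8)
step 10: "1000000"  (len 7)
step 11: "00000001"  (len 8)
step 12: "0000001"  (len 7)
step 13: "000001"  (len 6)
step 14: "00001"  (len 5)
step 15: "0001"  (len 4)
step 16: "001"  (len 3)
step 17: "01"  (len 2)
step 18: "1"  (len 1)
step 19: "01"  (len 2)
step 20: "1"  (len 1)
step 21: "01"  (len 2)
step 22: "1"  (len 1)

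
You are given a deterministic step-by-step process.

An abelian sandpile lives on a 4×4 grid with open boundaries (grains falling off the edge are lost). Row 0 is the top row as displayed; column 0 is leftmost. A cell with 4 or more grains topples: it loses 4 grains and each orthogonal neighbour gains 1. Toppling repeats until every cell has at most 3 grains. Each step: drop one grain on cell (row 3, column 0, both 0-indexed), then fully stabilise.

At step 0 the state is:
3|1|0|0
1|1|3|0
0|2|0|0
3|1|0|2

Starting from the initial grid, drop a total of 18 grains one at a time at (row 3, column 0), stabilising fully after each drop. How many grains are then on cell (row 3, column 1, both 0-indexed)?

3

step 0: 3|1|0|0
1|1|3|0
0|2|0|0
3|1|0|2
step 1: 3|1|0|0
1|1|3|0
1|2|0|0
0|2|0|2
step 2: 3|1|0|0
1|1|3|0
1|2|0|0
1|2|0|2
step 3: 3|1|0|0
1|1|3|0
1|2|0|0
2|2|0|2
step 4: 3|1|0|0
1|1|3|0
1|2|0|0
3|2|0|2
step 5: 3|1|0|0
1|1|3|0
2|2|0|0
0|3|0|2
step 6: 3|1|0|0
1|1|3|0
2|2|0|0
1|3|0|2
step 7: 3|1|0|0
1|1|3|0
2|2|0|0
2|3|0|2
step 8: 3|1|0|0
1|1|3|0
2|2|0|0
3|3|0|2
step 9: 3|1|0|0
1|1|3|0
3|3|0|0
1|0|1|2
step 10: 3|1|0|0
1|1|3|0
3|3|0|0
2|0|1|2
step 11: 3|1|0|0
1|1|3|0
3|3|0|0
3|0|1|2
step 12: 3|1|0|0
2|2|3|0
1|0|1|0
1|2|1|2
step 13: 3|1|0|0
2|2|3|0
1|0|1|0
2|2|1|2
step 14: 3|1|0|0
2|2|3|0
1|0|1|0
3|2|1|2
step 15: 3|1|0|0
2|2|3|0
2|0|1|0
0|3|1|2
step 16: 3|1|0|0
2|2|3|0
2|0|1|0
1|3|1|2
step 17: 3|1|0|0
2|2|3|0
2|0|1|0
2|3|1|2
step 18: 3|1|0|0
2|2|3|0
2|0|1|0
3|3|1|2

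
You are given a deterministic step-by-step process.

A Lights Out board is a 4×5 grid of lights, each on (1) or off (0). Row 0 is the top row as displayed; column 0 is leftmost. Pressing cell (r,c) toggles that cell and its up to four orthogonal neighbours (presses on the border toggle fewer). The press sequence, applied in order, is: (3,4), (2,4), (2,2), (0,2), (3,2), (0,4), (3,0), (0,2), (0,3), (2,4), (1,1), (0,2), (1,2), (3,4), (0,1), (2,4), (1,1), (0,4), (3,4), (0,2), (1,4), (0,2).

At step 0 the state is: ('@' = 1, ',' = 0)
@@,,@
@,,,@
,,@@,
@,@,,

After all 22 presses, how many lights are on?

11

[0] @@,,@
@,,,@
,,@@,
@,@,,
[1] @@,,@
@,,,@
,,@@@
@,@@@
[2] @@,,@
@,,,,
,,@,,
@,@@,
[3] @@,,@
@,@,,
,@,@,
@,,@,
[4] @,@@@
@,,,,
,@,@,
@,,@,
[5] @,@@@
@,,,,
,@@@,
@@@,,
[6] @,@,,
@,,,@
,@@@,
@@@,,
[7] @,@,,
@,,,@
@@@@,
,,@,,
[8] @@,@,
@,@,@
@@@@,
,,@,,
[9] @@@,@
@,@@@
@@@@,
,,@,,
[10] @@@,@
@,@@,
@@@,@
,,@,@
[11] @,@,@
,@,@,
@,@,@
,,@,@
[12] @@,@@
,@@@,
@,@,@
,,@,@
[13] @@@@@
,,,,,
@,,,@
,,@,@
[14] @@@@@
,,,,,
@,,,,
,,@@,
[15] ,,,@@
,@,,,
@,,,,
,,@@,
[16] ,,,@@
,@,,@
@,,@@
,,@@@
[17] ,@,@@
@,@,@
@@,@@
,,@@@
[18] ,@,,,
@,@,,
@@,@@
,,@@@
[19] ,@,,,
@,@,,
@@,@,
,,@,,
[20] ,,@@,
@,,,,
@@,@,
,,@,,
[21] ,,@@@
@,,@@
@@,@@
,,@,,
[22] ,@,,@
@,@@@
@@,@@
,,@,,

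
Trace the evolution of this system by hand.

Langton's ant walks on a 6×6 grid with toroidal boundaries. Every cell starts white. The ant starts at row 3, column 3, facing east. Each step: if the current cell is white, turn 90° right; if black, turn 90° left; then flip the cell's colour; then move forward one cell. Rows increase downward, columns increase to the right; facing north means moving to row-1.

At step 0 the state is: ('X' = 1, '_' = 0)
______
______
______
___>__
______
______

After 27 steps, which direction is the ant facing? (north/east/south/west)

t=0: ______
______
______
___>__
______
______
t=1: ______
______
______
___X__
___v__
______
t=2: ______
______
______
___X__
__<X__
______
t=3: ______
______
______
__^X__
__XX__
______
t=4: ______
______
______
__X>__
__XX__
______
t=5: ______
______
___^__
__X___
__XX__
______
t=6: ______
______
___X>_
__X___
__XX__
______
t=7: ______
______
___XX_
__X_v_
__XX__
______
t=8: ______
______
___XX_
__X<X_
__XX__
______
t=9: ______
______
___^X_
__XXX_
__XX__
______
t=10: ______
______
__<_X_
__XXX_
__XX__
______
t=11: ______
__^___
__X_X_
__XXX_
__XX__
______
t=12: ______
__X>__
__X_X_
__XXX_
__XX__
______
t=13: ______
__XX__
__XvX_
__XXX_
__XX__
______
t=14: ______
__XX__
__<XX_
__XXX_
__XX__
______
t=15: ______
__XX__
___XX_
__vXX_
__XX__
______
t=16: ______
__XX__
___XX_
___>X_
__XX__
______
t=17: ______
__XX__
___^X_
____X_
__XX__
______
t=18: ______
__XX__
__<_X_
____X_
__XX__
______
t=19: ______
__^X__
__X_X_
____X_
__XX__
______
t=20: ______
_<_X__
__X_X_
____X_
__XX__
______
t=21: _^____
_X_X__
__X_X_
____X_
__XX__
______
t=22: _X>___
_X_X__
__X_X_
____X_
__XX__
______
t=23: _XX___
_XvX__
__X_X_
____X_
__XX__
______
t=24: _XX___
_<XX__
__X_X_
____X_
__XX__
______
t=25: _XX___
__XX__
_vX_X_
____X_
__XX__
______
t=26: _XX___
__XX__
<XX_X_
____X_
__XX__
______
t=27: _XX___
^_XX__
XXX_X_
____X_
__XX__
______

north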